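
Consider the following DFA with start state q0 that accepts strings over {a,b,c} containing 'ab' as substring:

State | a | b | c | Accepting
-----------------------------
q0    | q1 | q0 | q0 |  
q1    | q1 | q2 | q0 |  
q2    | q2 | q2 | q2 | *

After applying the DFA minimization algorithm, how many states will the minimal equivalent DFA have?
All 3 states are reachable from q0, so none can be removed as unreachable.
Table-filling: first mark every (accepting, non-accepting) pair as distinguishable (accepting: {q2}; non-accepting: {q0, q1}).
Round 1: (q0, q1) on 'b' go to q0 and q2, already distinguishable → mark.
Every pair of states is distinguishable, so the DFA is already minimal.
Equivalence classes: {q0}, {q1}, {q2} → 3 states.

Final answer: 3 states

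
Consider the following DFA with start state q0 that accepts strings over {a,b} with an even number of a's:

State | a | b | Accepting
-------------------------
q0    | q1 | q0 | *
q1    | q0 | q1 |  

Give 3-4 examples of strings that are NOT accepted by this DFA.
Any strings that end in a non-accepting state work; for example:
"a": q0 → q1; q1 is not accepting → rejected
"ab": q0 → q1 → q1; q1 is not accepting → rejected
"ba": q0 → q0 → q1; q1 is not accepting → rejected
"aaba": q0 → q1 → q0 → q0 → q1; q1 is not accepting → rejected

Final answer: "a", "ab", "ba", "aaba"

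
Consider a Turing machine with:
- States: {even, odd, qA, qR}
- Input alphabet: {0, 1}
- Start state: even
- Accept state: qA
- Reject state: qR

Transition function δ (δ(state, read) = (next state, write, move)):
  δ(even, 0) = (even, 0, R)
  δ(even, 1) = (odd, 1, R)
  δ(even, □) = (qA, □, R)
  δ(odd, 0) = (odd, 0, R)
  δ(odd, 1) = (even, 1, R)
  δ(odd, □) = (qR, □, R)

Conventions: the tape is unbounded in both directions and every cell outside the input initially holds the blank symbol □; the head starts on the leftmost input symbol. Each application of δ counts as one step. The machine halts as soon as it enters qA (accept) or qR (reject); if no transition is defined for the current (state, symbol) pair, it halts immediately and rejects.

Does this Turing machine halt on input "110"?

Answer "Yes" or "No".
Step 0: [even]110 (head at position 0)
Step 1: δ(even, 1) = (odd, 1, R)  ⊢  1[odd]10 (head at position 1)
Step 2: δ(odd, 1) = (even, 1, R)  ⊢  11[even]0 (head at position 2)
Step 3: δ(even, 0) = (even, 0, R)  ⊢  110[even]□ (head at position 3)
Step 4: δ(even, □) = (qA, □, R)  ⊢  110□[qA]□ (head at position 4)
The machine is in qA, so it halts and accepts.
It halts after 4 steps.

Final answer: Yes - halts after 4 steps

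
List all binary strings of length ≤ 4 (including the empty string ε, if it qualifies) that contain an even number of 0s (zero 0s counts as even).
Checking every binary string of length 0 to 4:
  Length 0: accepted: ε | rejected: (none)
  Length 1: accepted: 1 | rejected: 0
  Length 2: accepted: 00, 11 | rejected: 01, 10
  Length 3: accepted: 001, 010, 100, 111 | rejected: 000, 011, 101, 110
  Length 4: accepted: 0000, 0011, 0101, 0110, 1001, 1010, 1100, 1111 | rejected: 0001, 0010, 0100, 0111, 1000, 1011, 1101, 1110
Total: 16 string(s).

Final answer: ε, 1, 00, 11, 001, 010, 100, 111, 0000, 0011, 0101, 0110, 1001, 1010, 1100, 1111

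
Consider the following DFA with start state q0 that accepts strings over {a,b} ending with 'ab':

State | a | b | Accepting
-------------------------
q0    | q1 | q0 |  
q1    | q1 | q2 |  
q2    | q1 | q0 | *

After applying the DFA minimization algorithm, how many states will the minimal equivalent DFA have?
All 3 states are reachable from q0, so none can be removed as unreachable.
Table-filling: first mark every (accepting, non-accepting) pair as distinguishable (accepting: {q2}; non-accepting: {q0, q1}).
Round 1: (q0, q1) on 'b' go to q0 and q2, already distinguishable → mark.
Every pair of states is distinguishable, so the DFA is already minimal.
Equivalence classes: {q0}, {q1}, {q2} → 3 states.

Final answer: 3 states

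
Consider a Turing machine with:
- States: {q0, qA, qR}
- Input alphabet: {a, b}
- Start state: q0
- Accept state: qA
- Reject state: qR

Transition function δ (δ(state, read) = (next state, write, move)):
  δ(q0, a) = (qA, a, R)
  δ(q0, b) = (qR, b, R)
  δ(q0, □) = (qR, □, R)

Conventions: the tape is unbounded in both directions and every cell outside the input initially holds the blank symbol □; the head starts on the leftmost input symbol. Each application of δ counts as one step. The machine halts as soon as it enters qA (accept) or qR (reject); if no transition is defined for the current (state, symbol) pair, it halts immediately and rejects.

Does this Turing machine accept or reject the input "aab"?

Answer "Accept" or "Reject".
Step 0: [q0]aab (head at position 0)
Step 1: δ(q0, a) = (qA, a, R)  ⊢  a[qA]ab (head at position 1)
The machine is in qA, so it halts and accepts.

Final answer: Accept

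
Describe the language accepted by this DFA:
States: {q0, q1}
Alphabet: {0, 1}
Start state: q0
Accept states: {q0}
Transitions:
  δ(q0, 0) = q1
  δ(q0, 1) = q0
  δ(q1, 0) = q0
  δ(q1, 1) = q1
Analyzing the DFA structure:
Start state: q0
Accept states: {q0}
Interpreting what each state remembers (checking against the transitions):
  q0: an even number of 0s has been read so far
  q1: an odd number of 0s has been read so far
  δ(q0, 0): in q0 (an even number of 0s has been read so far), after reading 0 we have: an odd number of 0s has been read so far → q1
  δ(q0, 1): in q0 (an even number of 0s has been read so far), after reading 1 we have: an even number of 0s has been read so far → q0
  δ(q1, 0): in q1 (an odd number of 0s has been read so far), after reading 0 we have: an even number of 0s has been read so far → q0
  δ(q1, 1): in q1 (an odd number of 0s has been read so far), after reading 1 we have: an odd number of 0s has been read so far → q1
A string is accepted iff it ends in {q0}, i.e. an even number of 0s has been read so far.
Language: All binary strings with an even number of 0s

Final answer: All binary strings with an even number of 0s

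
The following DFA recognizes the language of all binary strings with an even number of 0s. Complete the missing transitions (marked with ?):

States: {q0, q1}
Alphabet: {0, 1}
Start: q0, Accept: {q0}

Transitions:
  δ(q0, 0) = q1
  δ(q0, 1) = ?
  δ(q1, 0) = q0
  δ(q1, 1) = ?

What each state remembers (consistent with the given transitions and accept states):
  q0: an even number of 0s has been read so far
  q1: an odd number of 0s has been read so far
Filling in the missing entries:
  δ(q0, 1): in q0 (an even number of 0s has been read so far), after reading 1 we have: an even number of 0s has been read so far → q0
  δ(q1, 1): in q1 (an odd number of 0s has been read so far), after reading 1 we have: an odd number of 0s has been read so far → q1

Final answer: δ(q0, 1) = q0; δ(q1, 1) = q1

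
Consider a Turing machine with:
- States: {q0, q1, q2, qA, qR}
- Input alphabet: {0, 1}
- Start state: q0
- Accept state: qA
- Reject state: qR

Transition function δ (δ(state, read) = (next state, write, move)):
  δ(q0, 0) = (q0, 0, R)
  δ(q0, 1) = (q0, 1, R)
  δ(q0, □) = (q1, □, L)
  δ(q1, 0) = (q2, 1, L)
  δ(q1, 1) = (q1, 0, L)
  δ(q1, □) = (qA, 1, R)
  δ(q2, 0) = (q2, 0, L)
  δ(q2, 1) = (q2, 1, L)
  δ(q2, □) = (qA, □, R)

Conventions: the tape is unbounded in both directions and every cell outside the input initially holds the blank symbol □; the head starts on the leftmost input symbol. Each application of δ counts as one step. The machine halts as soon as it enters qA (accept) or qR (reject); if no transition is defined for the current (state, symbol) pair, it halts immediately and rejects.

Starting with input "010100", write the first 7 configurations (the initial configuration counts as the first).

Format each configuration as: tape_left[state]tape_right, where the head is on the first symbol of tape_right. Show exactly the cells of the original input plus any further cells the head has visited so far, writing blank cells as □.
Step 0: [q0]010100 (head at position 0)
Step 1: δ(q0, 0) = (q0, 0, R)  ⊢  0[q0]10100 (head at position 1)
Step 2: δ(q0, 1) = (q0, 1, R)  ⊢  01[q0]0100 (head at position 2)
Step 3: δ(q0, 0) = (q0, 0, R)  ⊢  010[q0]100 (head at position 3)
Step 4: δ(q0, 1) = (q0, 1, R)  ⊢  0101[q0]00 (head at position 4)
Step 5: δ(q0, 0) = (q0, 0, R)  ⊢  01010[q0]0 (head at position 5)
Step 6: δ(q0, 0) = (q0, 0, R)  ⊢  010100[q0]□ (head at position 6)

Final answer: [q0]010100 ⊢ 0[q0]10100 ⊢ 01[q0]0100 ⊢ 010[q0]100 ⊢ 0101[q0]00 ⊢ 01010[q0]0 ⊢ 010100[q0]□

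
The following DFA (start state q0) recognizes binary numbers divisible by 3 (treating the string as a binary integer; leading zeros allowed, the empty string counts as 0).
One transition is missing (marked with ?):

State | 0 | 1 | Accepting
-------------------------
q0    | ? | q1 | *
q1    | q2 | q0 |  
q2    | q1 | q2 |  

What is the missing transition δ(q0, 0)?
q0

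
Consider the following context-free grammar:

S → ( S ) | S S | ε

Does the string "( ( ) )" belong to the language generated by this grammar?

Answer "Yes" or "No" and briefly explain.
A derivation exists: S ⇒ ( S ) ⇒ ( ( S ) ) ⇒ ( ( ) ) (using S → ( S ) twice, then S → ε).

Final answer: Yes - a valid derivation exists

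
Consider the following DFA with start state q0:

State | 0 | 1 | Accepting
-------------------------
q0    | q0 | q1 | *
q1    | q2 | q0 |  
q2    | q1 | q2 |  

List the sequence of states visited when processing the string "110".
q0 → q1 → q0 → q0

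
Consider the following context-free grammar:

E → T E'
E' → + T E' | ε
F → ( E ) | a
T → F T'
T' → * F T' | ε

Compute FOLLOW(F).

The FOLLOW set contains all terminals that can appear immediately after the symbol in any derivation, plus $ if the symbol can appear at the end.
Useful FIRST sets: FIRST(E') = {+, ε}, FIRST(T') = {*, ε} (both E' and T' are nullable).
FOLLOW(E): E is the start symbol → $; E appears in F → ( E ) followed by ')' → FOLLOW(E) = {), $}.
FOLLOW(E'): E' appears at the right end of E → T E' and of E' → + T E', so FOLLOW(E') ⊇ FOLLOW(E) (the second occurrence adds nothing new). FOLLOW(E') = {), $}.
FOLLOW(T): in E → T E' and E' → + T E', T is followed by E': add FIRST(E') minus ε = {+}; since E' is nullable, also add FOLLOW(E) and FOLLOW(E') = {), $}. FOLLOW(T) = {+, ), $}.
FOLLOW(T'): T' appears at the right end of T → F T' and of T' → * F T', so FOLLOW(T') = FOLLOW(T) = {+, ), $}.
FOLLOW(F): in T → F T' and T' → * F T', F is followed by T': add FIRST(T') minus ε = {*}; since T' is nullable, also add FOLLOW(T) and FOLLOW(T') = {+, ), $}. FOLLOW(F) = {*, +, ), $}.

Final answer: {$, ), *, +}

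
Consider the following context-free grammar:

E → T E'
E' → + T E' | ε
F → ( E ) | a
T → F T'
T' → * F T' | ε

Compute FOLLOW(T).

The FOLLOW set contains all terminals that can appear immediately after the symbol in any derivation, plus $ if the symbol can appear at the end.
Useful FIRST sets: FIRST(E') = {+, ε}, FIRST(T') = {*, ε} (both E' and T' are nullable).
FOLLOW(E): E is the start symbol → $; E appears in F → ( E ) followed by ')' → FOLLOW(E) = {), $}.
FOLLOW(E'): E' appears at the right end of E → T E' and of E' → + T E', so FOLLOW(E') ⊇ FOLLOW(E) (the second occurrence adds nothing new). FOLLOW(E') = {), $}.
FOLLOW(T): in E → T E' and E' → + T E', T is followed by E': add FIRST(E') minus ε = {+}; since E' is nullable, also add FOLLOW(E) and FOLLOW(E') = {), $}. FOLLOW(T) = {+, ), $}.

Final answer: {$, ), +}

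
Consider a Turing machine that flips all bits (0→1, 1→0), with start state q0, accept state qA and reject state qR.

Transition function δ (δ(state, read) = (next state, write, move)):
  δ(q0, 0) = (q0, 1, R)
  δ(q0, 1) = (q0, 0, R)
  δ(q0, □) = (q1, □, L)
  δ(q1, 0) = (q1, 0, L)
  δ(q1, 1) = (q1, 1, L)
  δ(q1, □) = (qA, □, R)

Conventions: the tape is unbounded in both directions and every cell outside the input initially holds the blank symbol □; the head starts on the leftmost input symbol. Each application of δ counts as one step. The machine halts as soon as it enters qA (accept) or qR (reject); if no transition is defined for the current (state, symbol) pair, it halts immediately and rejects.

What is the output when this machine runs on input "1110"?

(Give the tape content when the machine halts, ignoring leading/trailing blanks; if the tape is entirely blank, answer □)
Step 0: [q0]1110 (head at position 0)
Step 1: δ(q0, 1) = (q0, 0, R)  ⊢  0[q0]110 (head at position 1)
Step 2: δ(q0, 1) = (q0, 0, R)  ⊢  00[q0]10 (head at position 2)
Step 3: δ(q0, 1) = (q0, 0, R)  ⊢  000[q0]0 (head at position 3)
Step 4: δ(q0, 0) = (q0, 1, R)  ⊢  0001[q0]□ (head at position 4)
Step 5: δ(q0, □) = (q1, □, L)  ⊢  000[q1]1□ (head at position 3)
Step 6: δ(q1, 1) = (q1, 1, L)  ⊢  00[q1]01□ (head at position 2)
Step 7: δ(q1, 0) = (q1, 0, L)  ⊢  0[q1]001□ (head at position 1)
Step 8: δ(q1, 0) = (q1, 0, L)  ⊢  [q1]0001□ (head at position 0)
Step 9: δ(q1, 0) = (q1, 0, L)  ⊢  [q1]□0001□ (head at position -1)
Step 10: δ(q1, □) = (qA, □, R)  ⊢  □[qA]0001□ (head at position 0)
The machine is in qA, so it halts and accepts.
Tape content when halted (ignoring surrounding blanks): 0001

Final answer: Output: 0001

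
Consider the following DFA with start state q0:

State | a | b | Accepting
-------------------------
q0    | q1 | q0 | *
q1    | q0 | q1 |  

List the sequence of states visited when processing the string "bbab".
q0 → q0 → q0 → q1 → q1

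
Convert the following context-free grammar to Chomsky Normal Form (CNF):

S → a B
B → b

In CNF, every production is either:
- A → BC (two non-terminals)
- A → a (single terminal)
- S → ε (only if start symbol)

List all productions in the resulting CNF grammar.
The grammar has no ε-productions or unit productions to eliminate.
S → a B has terminal a in a right-hand side of length ≥ 2: introduce T_a → a and use T_a in place of a.
B → b is already in CNF (single terminal) – keep it.
S → a B becomes S → T_a B.
Resulting CNF grammar (3 productions): T_a → a; B → b; S → T_a B

Final answer: T_a → a; B → b; S → T_a B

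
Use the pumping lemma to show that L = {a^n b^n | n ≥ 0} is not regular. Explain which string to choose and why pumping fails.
Language: L = {a^n b^n | n ≥ 0} (equal numbers of a's followed by b's)
Step 1: Assume for contradiction that L is regular, with pumping length p.
Step 2: Choose s = a^p b^p. Then s ∈ L (it has p a's followed by p b's) and |s| ≥ p.
Step 3: Consider any decomposition s = xyz with |xy| ≤ p and |y| > 0. Since |xy| ≤ p and the first p symbols of s are all a's, y = a^k for some k with 1 ≤ k ≤ p.
Step 4: Pumping up (i = 2): xy²z = a^(p+k) b^p, which has more a's than b's, so xy²z ∉ L.
This contradicts the pumping lemma, so L is not regular.

Final answer: Choose s = a^p b^p. Since |xy| ≤ p, y = a^k with k ≥ 1. Then xy²z = a^(p+k) b^p ∉ L.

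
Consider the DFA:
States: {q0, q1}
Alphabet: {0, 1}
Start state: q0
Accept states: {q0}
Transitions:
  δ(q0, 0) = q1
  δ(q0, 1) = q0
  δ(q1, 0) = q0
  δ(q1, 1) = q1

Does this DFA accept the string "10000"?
Processing string "10000":
  q0 --1--> q0
  q0 --0--> q1
  q1 --0--> q0
  q0 --0--> q1
  q1 --0--> q0
Final state: q0
Accept states: {q0}
q0 is an accept state, so the string is accepted.

Final answer: Yes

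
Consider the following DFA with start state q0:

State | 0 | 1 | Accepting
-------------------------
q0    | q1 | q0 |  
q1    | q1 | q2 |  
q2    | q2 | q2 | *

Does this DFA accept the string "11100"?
Start in q0.
Read '1': q0 → q0
Read '1': q0 → q0
Read '1': q0 → q0
Read '0': q0 → q1
Read '0': q1 → q1
Final state q1 is not accepting, so the string is rejected.

Final answer: No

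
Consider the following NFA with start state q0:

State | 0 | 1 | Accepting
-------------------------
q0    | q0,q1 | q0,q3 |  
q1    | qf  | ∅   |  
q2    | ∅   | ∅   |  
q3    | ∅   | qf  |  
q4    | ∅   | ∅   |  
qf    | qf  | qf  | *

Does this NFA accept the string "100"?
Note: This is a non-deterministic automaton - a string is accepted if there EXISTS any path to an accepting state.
Track the set of states the NFA could be in: start {q0}
Read '1': {q0} → {q0, q3}
Read '0': {q0, q3} → {q0, q1}
Read '0': {q0, q1} → {q0, q1, qf}
Final set {q0, q1, qf} contains accepting state(s) {qf} → accepted.

Final answer: Yes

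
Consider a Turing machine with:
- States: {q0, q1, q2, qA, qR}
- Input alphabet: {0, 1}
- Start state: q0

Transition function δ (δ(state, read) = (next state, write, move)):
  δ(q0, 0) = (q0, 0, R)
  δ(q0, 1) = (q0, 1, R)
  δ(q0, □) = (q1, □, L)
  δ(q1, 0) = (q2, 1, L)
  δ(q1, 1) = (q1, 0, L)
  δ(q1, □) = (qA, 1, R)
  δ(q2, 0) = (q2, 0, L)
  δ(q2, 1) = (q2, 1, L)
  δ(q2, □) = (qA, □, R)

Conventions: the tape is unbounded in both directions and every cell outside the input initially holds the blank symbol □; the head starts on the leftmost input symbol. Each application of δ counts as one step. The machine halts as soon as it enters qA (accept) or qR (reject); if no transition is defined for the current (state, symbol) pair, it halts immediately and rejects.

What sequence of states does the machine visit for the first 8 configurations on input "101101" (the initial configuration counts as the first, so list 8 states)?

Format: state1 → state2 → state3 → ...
Step 0: [q0]101101 (head at position 0)
Step 1: δ(q0, 1) = (q0, 1, R)  ⊢  1[q0]01101 (head at position 1)
Step 2: δ(q0, 0) = (q0, 0, R)  ⊢  10[q0]1101 (head at position 2)
Step 3: δ(q0, 1) = (q0, 1, R)  ⊢  101[q0]101 (head at position 3)
Step 4: δ(q0, 1) = (q0, 1, R)  ⊢  1011[q0]01 (head at position 4)
Step 5: δ(q0, 0) = (q0, 0, R)  ⊢  10110[q0]1 (head at position 5)
Step 6: δ(q0, 1) = (q0, 1, R)  ⊢  101101[q0]□ (head at position 6)
Step 7: δ(q0, □) = (q1, □, L)  ⊢  10110[q1]1□ (head at position 5)
Reading off the states of these 8 configurations: q0 → q0 → q0 → q0 → q0 → q0 → q0 → q1

Final answer: q0 → q0 → q0 → q0 → q0 → q0 → q0 → q1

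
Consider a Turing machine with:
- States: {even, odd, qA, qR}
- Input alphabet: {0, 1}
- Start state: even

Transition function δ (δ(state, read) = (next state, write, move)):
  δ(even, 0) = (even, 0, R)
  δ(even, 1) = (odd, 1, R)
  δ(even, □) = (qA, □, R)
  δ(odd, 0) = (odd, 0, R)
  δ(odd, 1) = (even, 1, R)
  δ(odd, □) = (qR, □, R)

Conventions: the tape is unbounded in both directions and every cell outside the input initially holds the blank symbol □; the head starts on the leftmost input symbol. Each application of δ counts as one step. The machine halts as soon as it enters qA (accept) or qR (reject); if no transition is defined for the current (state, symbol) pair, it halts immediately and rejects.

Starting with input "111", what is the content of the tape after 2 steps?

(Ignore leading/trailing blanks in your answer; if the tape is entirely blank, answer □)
Step 0: [even]111 (head at position 0)
Step 1: δ(even, 1) = (odd, 1, R)  ⊢  1[odd]11 (head at position 1)
Step 2: δ(odd, 1) = (even, 1, R)  ⊢  11[even]1 (head at position 2)
Tape after 2 steps (ignoring surrounding blanks): 111

Final answer: Tape: 111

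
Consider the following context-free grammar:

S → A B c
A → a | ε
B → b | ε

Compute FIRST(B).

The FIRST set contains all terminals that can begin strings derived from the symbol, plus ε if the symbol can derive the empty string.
B → b contributes b; B → ε makes B nullable, contributing ε. FIRST(B) = {b, ε}.

Final answer: {b, ε}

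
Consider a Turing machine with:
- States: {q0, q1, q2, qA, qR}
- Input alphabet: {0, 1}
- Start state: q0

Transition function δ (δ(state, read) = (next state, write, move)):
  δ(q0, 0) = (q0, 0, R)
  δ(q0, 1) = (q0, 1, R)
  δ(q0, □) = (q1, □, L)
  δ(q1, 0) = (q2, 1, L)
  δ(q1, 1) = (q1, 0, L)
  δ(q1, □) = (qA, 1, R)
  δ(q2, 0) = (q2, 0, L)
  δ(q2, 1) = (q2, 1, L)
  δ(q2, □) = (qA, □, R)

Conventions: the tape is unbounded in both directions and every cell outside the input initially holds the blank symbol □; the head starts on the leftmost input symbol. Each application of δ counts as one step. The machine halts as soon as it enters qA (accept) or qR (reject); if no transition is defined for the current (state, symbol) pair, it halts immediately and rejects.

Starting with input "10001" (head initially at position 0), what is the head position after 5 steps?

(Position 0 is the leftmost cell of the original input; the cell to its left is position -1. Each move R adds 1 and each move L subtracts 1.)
Step 0: [q0]10001 (head at position 0)
Step 1: δ(q0, 1) = (q0, 1, R)  ⊢  1[q0]0001 (head at position 1)
Step 2: δ(q0, 0) = (q0, 0, R)  ⊢  10[q0]001 (head at position 2)
Step 3: δ(q0, 0) = (q0, 0, R)  ⊢  100[q0]01 (head at position 3)
Step 4: δ(q0, 0) = (q0, 0, R)  ⊢  1000[q0]1 (head at position 4)
Step 5: δ(q0, 1) = (q0, 1, R)  ⊢  10001[q0]□ (head at position 5)
Head position after 5 steps: 5

Final answer: Position 5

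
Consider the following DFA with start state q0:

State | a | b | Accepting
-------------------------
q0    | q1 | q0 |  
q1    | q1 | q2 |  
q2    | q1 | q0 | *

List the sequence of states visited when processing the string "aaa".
q0 → q1 → q1 → q1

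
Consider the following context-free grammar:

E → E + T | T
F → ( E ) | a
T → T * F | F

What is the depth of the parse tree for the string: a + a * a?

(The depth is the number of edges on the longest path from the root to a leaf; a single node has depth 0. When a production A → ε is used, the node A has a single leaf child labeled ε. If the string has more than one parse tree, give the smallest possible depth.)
The grammar is unambiguous; the parse tree of a + a * a is:
E → E + T at the root (depth 0).
  Left E (depth 1) → T (2) → F (3) → a (4).
  Right T (depth 1) → T * F; that T (2) → F (3) → a (4); F (2) → a (3).
The longest root-to-leaf paths have 4 edges.
Depth = 4.

Final answer: 4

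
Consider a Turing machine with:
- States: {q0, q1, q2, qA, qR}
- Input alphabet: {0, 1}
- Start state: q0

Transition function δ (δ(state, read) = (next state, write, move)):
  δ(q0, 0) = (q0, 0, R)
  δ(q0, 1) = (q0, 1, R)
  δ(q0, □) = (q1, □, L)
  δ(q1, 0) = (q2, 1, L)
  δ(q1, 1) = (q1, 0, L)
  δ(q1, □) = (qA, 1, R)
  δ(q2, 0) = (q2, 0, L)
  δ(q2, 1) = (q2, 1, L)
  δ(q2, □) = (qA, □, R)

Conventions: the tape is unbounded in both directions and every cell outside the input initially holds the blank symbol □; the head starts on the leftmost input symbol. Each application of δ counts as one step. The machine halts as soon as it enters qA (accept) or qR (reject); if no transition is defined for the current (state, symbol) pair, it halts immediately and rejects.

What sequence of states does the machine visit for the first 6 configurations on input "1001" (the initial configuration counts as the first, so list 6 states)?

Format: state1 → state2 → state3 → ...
Step 0: [q0]1001 (head at position 0)
Step 1: δ(q0, 1) = (q0, 1, R)  ⊢  1[q0]001 (head at position 1)
Step 2: δ(q0, 0) = (q0, 0, R)  ⊢  10[q0]01 (head at position 2)
Step 3: δ(q0, 0) = (q0, 0, R)  ⊢  100[q0]1 (head at position 3)
Step 4: δ(q0, 1) = (q0, 1, R)  ⊢  1001[q0]□ (head at position 4)
Step 5: δ(q0, □) = (q1, □, L)  ⊢  100[q1]1□ (head at position 3)
Reading off the states of these 6 configurations: q0 → q0 → q0 → q0 → q0 → q1

Final answer: q0 → q0 → q0 → q0 → q0 → q1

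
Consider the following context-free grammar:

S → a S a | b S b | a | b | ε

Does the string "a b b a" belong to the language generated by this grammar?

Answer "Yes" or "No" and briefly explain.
A derivation exists: S ⇒ a S a ⇒ a b S b a ⇒ a b b a (using S → a S a, S → b S b, then S → ε).

Final answer: Yes - a valid derivation exists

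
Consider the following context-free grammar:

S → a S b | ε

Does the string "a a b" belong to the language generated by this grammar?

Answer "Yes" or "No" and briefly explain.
Every derivation applies S → a S b some number n of times and then S → ε, producing a^n b^n with equally many a's and b's. The string a a b has two a's but only one b, so it cannot be derived.

Final answer: No - no valid derivation exists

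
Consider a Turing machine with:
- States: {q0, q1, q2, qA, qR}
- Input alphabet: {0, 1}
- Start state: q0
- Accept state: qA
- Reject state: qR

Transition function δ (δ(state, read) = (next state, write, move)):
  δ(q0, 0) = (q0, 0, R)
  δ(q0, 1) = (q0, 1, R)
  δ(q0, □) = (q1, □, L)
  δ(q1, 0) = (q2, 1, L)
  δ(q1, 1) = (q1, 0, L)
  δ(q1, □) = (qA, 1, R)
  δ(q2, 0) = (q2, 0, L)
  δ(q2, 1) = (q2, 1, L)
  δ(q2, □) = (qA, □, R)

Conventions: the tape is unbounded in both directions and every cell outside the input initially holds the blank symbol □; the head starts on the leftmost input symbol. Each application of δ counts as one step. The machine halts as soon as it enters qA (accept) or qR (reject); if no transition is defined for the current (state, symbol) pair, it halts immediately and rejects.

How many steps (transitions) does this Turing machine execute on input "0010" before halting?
Step 0: [q0]0010 (head at position 0)
Step 1: δ(q0, 0) = (q0, 0, R)  ⊢  0[q0]010 (head at position 1)
Step 2: δ(q0, 0) = (q0, 0, R)  ⊢  00[q0]10 (head at position 2)
Step 3: δ(q0, 1) = (q0, 1, R)  ⊢  001[q0]0 (head at position 3)
Step 4: δ(q0, 0) = (q0, 0, R)  ⊢  0010[q0]□ (head at position 4)
Step 5: δ(q0, □) = (q1, □, L)  ⊢  001[q1]0□ (head at position 3)
Step 6: δ(q1, 0) = (q2, 1, L)  ⊢  00[q2]11□ (head at position 2)
Step 7: δ(q2, 1) = (q2, 1, L)  ⊢  0[q2]011□ (head at position 1)
Step 8: δ(q2, 0) = (q2, 0, L)  ⊢  [q2]0011□ (head at position 0)
Step 9: δ(q2, 0) = (q2, 0, L)  ⊢  [q2]□0011□ (head at position -1)
Step 10: δ(q2, □) = (qA, □, R)  ⊢  □[qA]0011□ (head at position 0)
The machine is in qA, so it halts and accepts.
Number of transitions executed: 10.

Final answer: 10 steps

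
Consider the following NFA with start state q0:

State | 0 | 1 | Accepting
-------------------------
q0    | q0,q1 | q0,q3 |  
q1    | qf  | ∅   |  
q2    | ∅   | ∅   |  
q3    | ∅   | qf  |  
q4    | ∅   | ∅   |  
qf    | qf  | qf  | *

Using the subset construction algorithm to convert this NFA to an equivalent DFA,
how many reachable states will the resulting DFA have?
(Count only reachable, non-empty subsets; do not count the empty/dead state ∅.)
Start subset: {q0}
{q0}: on 0 → {q0, q1}, on 1 → {q0, q3}
{q0, q1}: on 0 → {q0, q1, qf}, on 1 → {q0, q3}
{q0, q3}: on 0 → {q0, q1}, on 1 → {q0, q3, qf}
{q0, q1, qf}: on 0 → {q0, q1, qf}, on 1 → {q0, q3, qf}
{q0, q3, qf}: on 0 → {q0, q1, qf}, on 1 → {q0, q3, qf}
Reachable non-empty subsets: {q0}, {q0, q1}, {q0, q3}, {q0, q1, qf}, {q0, q3, qf} — 5 in total.

Final answer: 5 states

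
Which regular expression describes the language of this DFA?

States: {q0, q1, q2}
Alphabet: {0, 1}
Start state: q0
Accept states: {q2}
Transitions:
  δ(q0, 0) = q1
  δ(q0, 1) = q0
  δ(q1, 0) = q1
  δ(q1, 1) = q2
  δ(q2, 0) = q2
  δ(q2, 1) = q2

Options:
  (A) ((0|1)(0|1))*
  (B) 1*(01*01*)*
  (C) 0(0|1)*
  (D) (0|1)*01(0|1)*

Testing sample strings against the DFA:
  '1011' -> accepted
  '1010' -> accepted
  '1110' -> rejected
  '110' -> rejected
Checking each option for a counterexample:
  (A) ((0|1)(0|1))*: ε is rejected by the DFA but matches the regex → eliminated
  (B) 1*(01*01*)*: ε is rejected by the DFA but matches the regex → eliminated
  (C) 0(0|1)*: '0' is rejected by the DFA but matches the regex → eliminated
  (D) (0|1)*01(0|1)*: agrees with the DFA on all strings of length ≤ 4
Only (D) (0|1)*01(0|1)* is consistent with the DFA.

Final answer: (D) (0|1)*01(0|1)*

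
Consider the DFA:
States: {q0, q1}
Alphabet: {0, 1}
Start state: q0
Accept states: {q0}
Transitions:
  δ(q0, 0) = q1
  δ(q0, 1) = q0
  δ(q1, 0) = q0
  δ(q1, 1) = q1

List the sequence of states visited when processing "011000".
Starting at q0
Read '0': q0 -> q1
Read '1': q1 -> q1
Read '1': q1 -> q1
Read '0': q1 -> q0
Read '0': q0 -> q1
Read '0': q1 -> q0

Final answer: q0 -> q1 -> q1 -> q1 -> q0 -> q1 -> q0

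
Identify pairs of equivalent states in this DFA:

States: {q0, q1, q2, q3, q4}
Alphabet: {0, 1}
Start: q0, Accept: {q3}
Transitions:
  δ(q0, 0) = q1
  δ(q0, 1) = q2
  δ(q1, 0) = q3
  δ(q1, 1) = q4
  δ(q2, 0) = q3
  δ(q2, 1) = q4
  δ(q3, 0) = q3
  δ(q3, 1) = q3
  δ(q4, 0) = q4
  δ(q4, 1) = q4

Using the table-filling algorithm:
Round 0 – mark pairs where exactly one state is accepting: (q0,q3), (q1,q3), (q2,q3), (q3,q4)
Round 1 – newly marked: (q0,q1) [on 0: q1 vs q3, already marked]; (q0,q2) [on 0: q1 vs q3, already marked]; (q1,q4) [on 0: q3 vs q4, already marked]; (q2,q4) [on 0: q3 vs q4, already marked]
Round 2 – newly marked: (q0,q4) [on 0: q1 vs q4, already marked]
No further pairs can be marked.
(q1, q2) unmarked: δ(q1,0)=q3, δ(q2,0)=q3; δ(q1,1)=q4, δ(q2,1)=q4 → equivalent
Equivalent pairs: (q1, q2)

Final answer: Equivalent pairs: (q1, q2)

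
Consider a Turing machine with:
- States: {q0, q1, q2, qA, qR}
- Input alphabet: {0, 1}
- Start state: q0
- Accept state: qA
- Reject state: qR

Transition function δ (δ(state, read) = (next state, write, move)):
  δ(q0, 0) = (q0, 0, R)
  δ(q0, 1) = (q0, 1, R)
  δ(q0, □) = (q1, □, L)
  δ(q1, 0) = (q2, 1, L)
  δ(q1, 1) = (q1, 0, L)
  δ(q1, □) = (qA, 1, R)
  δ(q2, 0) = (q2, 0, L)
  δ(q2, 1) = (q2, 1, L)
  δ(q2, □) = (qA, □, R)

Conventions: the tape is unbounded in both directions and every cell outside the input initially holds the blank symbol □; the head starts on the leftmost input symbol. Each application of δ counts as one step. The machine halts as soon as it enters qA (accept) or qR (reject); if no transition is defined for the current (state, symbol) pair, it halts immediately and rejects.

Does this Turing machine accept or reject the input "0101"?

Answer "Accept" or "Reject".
Step 0: [q0]0101 (head at position 0)
Step 1: δ(q0, 0) = (q0, 0, R)  ⊢  0[q0]101 (head at position 1)
Step 2: δ(q0, 1) = (q0, 1, R)  ⊢  01[q0]01 (head at position 2)
Step 3: δ(q0, 0) = (q0, 0, R)  ⊢  010[q0]1 (head at position 3)
Step 4: δ(q0, 1) = (q0, 1, R)  ⊢  0101[q0]□ (head at position 4)
Step 5: δ(q0, □) = (q1, □, L)  ⊢  010[q1]1□ (head at position 3)
Step 6: δ(q1, 1) = (q1, 0, L)  ⊢  01[q1]00□ (head at position 2)
Step 7: δ(q1, 0) = (q2, 1, L)  ⊢  0[q2]110□ (head at position 1)
Step 8: δ(q2, 1) = (q2, 1, L)  ⊢  [q2]0110□ (head at position 0)
Step 9: δ(q2, 0) = (q2, 0, L)  ⊢  [q2]□0110□ (head at position -1)
Step 10: δ(q2, □) = (qA, □, R)  ⊢  □[qA]0110□ (head at position 0)
The machine is in qA, so it halts and accepts.

Final answer: Accept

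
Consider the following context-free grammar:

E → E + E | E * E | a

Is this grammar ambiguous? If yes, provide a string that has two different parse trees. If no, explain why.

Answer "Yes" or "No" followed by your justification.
Two different leftmost derivations of a + a * a:
  (1) E ⇒ E + E ⇒ a + E ⇒ a + E * E ⇒ a + a * E ⇒ a + a * a   (tree groups a + (a * a))
  (2) E ⇒ E * E ⇒ E + E * E ⇒ a + E * E ⇒ a + a * E ⇒ a + a * a   (tree groups (a + a) * a)
Two distinct leftmost derivations = two distinct parse trees, so the grammar is ambiguous.

Final answer: Yes - the string 'a + a * a' has two distinct leftmost derivations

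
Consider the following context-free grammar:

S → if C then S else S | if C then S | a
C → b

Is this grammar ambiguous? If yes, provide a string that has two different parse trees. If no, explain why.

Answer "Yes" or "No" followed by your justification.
The 'dangling else' can attach to either if. Two leftmost derivations of  if b then if b then a else a:
  (1) S ⇒ if C then S else S ⇒ if b then S else S ⇒ if b then if C then S else S ⇒ if b then if b then S else S ⇒ if b then if b then a else S ⇒ if b then if b then a else a   (else belongs to the outer if)
  (2) S ⇒ if C then S ⇒ if b then S ⇒ if b then if C then S else S ⇒ if b then if b then S else S ⇒ if b then if b then a else S ⇒ if b then if b then a else a   (else belongs to the inner if)
Two distinct parse trees for the same string, so the grammar is ambiguous.

Final answer: Yes - the string 'if b then if b then a else a' has two distinct leftmost derivations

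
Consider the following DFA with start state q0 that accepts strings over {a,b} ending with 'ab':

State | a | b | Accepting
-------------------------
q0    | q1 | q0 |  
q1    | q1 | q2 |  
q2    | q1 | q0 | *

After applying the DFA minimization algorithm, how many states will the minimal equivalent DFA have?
All 3 states are reachable from q0, so none can be removed as unreachable.
Table-filling: first mark every (accepting, non-accepting) pair as distinguishable (accepting: {q2}; non-accepting: {q0, q1}).
Round 1: (q0, q1) on 'b' go to q0 and q2, already distinguishable → mark.
Every pair of states is distinguishable, so the DFA is already minimal.
Equivalence classes: {q0}, {q1}, {q2} → 3 states.

Final answer: 3 states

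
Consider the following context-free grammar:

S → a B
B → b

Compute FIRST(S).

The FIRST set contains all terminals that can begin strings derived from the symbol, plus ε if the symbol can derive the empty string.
S has the single production S → a B, whose right-hand side begins with the terminal a. So FIRST(S) = {a}.

Final answer: {a}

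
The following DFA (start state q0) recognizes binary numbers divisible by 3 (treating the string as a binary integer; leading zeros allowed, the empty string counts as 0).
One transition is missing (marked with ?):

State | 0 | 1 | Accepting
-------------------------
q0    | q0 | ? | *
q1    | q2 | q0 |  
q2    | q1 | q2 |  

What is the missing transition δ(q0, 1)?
q1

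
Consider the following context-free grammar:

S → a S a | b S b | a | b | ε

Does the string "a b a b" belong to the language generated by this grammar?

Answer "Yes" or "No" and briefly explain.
Every production places the same symbol at both ends (or yields a single symbol / ε), so every derived string is a palindrome. a b a b reversed is b a b a ≠ a b a b, so it is not a palindrome and cannot be derived (already the first step fails: the string starts with a but ends with b, so neither S → a S a nor S → b S b fits).

Final answer: No - no valid derivation exists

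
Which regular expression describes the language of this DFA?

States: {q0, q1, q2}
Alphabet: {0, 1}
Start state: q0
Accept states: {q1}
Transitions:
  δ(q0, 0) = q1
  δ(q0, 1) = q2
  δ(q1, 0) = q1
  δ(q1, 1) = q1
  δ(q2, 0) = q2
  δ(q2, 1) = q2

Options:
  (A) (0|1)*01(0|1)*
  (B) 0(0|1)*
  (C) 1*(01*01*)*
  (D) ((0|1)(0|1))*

Testing sample strings against the DFA:
  '11001' -> rejected
  '1000' -> rejected
  '1011' -> rejected
  '01' -> accepted
Checking each option for a counterexample:
  (A) (0|1)*01(0|1)*: '0' is accepted by the DFA but does not match the regex → eliminated
  (B) 0(0|1)*: agrees with the DFA on all strings of length ≤ 4
  (C) 1*(01*01*)*: ε is rejected by the DFA but matches the regex → eliminated
  (D) ((0|1)(0|1))*: ε is rejected by the DFA but matches the regex → eliminated
Only (B) 0(0|1)* is consistent with the DFA.

Final answer: (B) 0(0|1)*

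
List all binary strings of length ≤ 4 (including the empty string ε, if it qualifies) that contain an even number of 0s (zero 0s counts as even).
Checking every binary string of length 0 to 4:
  Length 0: accepted: ε | rejected: (none)
  Length 1: accepted: 1 | rejected: 0
  Length 2: accepted: 00, 11 | rejected: 01, 10
  Length 3: accepted: 001, 010, 100, 111 | rejected: 000, 011, 101, 110
  Length 4: accepted: 0000, 0011, 0101, 0110, 1001, 1010, 1100, 1111 | rejected: 0001, 0010, 0100, 0111, 1000, 1011, 1101, 1110
Total: 16 string(s).

Final answer: ε, 1, 00, 11, 001, 010, 100, 111, 0000, 0011, 0101, 0110, 1001, 1010, 1100, 1111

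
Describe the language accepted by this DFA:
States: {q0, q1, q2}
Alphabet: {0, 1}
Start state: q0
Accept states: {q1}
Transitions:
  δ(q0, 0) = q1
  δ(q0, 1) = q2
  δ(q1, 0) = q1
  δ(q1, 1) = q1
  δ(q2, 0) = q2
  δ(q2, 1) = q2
Analyzing the DFA structure:
Start state: q0
Accept states: {q1}
Interpreting what each state remembers (checking against the transitions):
  q0: nothing has been read yet
  q1: the first symbol was 0
  q2: the first symbol was 1 (trap state)
  δ(q0, 0): in q0 (nothing has been read yet), after reading 0 we have: the first symbol was 0 → q1
  δ(q0, 1): in q0 (nothing has been read yet), after reading 1 we have: the first symbol was 1 (trap state) → q2
  δ(q1, 0): in q1 (the first symbol was 0), after reading 0 we have: the first symbol was 0 → q1
  δ(q1, 1): in q1 (the first symbol was 0), after reading 1 we have: the first symbol was 0 → q1
  δ(q2, 0): in q2 (the first symbol was 1 (trap state)), after reading 0 we have: the first symbol was 1 (trap state) → q2
  δ(q2, 1): in q2 (the first symbol was 1 (trap state)), after reading 1 we have: the first symbol was 1 (trap state) → q2
A string is accepted iff it ends in {q1}, i.e. the first symbol was 0.
Language: All binary strings starting with 0

Final answer: All binary strings starting with 0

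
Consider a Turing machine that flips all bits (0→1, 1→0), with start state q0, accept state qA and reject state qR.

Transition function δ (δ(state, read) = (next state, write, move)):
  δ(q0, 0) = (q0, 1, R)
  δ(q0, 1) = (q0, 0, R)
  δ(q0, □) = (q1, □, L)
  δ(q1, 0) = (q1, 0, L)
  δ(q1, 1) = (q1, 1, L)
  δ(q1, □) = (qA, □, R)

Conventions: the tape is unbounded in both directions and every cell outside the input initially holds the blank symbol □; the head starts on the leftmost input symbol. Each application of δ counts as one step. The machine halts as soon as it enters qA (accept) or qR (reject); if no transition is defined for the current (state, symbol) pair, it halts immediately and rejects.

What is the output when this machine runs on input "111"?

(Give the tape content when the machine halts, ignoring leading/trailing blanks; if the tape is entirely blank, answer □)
Step 0: [q0]111 (head at position 0)
Step 1: δ(q0, 1) = (q0, 0, R)  ⊢  0[q0]11 (head at position 1)
Step 2: δ(q0, 1) = (q0, 0, R)  ⊢  00[q0]1 (head at position 2)
Step 3: δ(q0, 1) = (q0, 0, R)  ⊢  000[q0]□ (head at position 3)
Step 4: δ(q0, □) = (q1, □, L)  ⊢  00[q1]0□ (head at position 2)
Step 5: δ(q1, 0) = (q1, 0, L)  ⊢  0[q1]00□ (head at position 1)
Step 6: δ(q1, 0) = (q1, 0, L)  ⊢  [q1]000□ (head at position 0)
Step 7: δ(q1, 0) = (q1, 0, L)  ⊢  [q1]□000□ (head at position -1)
Step 8: δ(q1, □) = (qA, □, R)  ⊢  □[qA]000□ (head at position 0)
The machine is in qA, so it halts and accepts.
Tape content when halted (ignoring surrounding blanks): 000

Final answer: Output: 000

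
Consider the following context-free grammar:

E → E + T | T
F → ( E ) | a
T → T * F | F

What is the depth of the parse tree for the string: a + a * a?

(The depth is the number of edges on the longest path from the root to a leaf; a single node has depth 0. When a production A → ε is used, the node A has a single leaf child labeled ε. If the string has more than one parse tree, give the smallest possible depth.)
The grammar is unambiguous; the parse tree of a + a * a is:
E → E + T at the root (depth 0).
  Left E (depth 1) → T (2) → F (3) → a (4).
  Right T (depth 1) → T * F; that T (2) → F (3) → a (4); F (2) → a (3).
The longest root-to-leaf paths have 4 edges.
Depth = 4.

Final answer: 4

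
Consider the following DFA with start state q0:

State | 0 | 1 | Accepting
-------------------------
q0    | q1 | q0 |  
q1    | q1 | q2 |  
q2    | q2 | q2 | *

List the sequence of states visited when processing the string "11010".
q0 → q0 → q0 → q1 → q2 → q2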